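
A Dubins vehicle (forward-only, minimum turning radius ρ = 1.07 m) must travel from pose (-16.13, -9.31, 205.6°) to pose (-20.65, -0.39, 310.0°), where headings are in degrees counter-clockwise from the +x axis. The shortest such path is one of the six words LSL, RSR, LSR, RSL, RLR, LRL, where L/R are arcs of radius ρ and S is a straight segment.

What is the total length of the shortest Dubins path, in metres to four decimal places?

13.5256 m

Let ψ = atan2(Δy, Δx) = atan2(8.92, -4.52) = 116.8725° be the start→goal bearing.
Normalize: d = |goal − start| / ρ = 9.999840/1.07 = 9.345645, α = (θ_start − ψ) mod 360° = 88.7275° = 1.548586 rad, β = (θ_goal − ψ) mod 360° = 193.1275° = 3.370710 rad.
Common terms: sin α = 0.999753, cos α = 0.022208, sin β = -0.227118, cos β = -0.973867, cos(α−β) = -0.248690, d² = 87.341078. Work in radians in the unit-radius frame; every candidate has L = ρ·(t + p + q).
LSL: p² = 2 + d² − 2cos(α−β) + 2d(sin α − sin β) = 112.770268; p = √p² = 10.619335; φ = atan2(cos β − cos α, d + sin α − sin β) = -0.093936 rad; t = (φ − α) mod 2π = 4.640663 rad, q = (β − φ) mod 2π = 3.464646 rad → L = 1.07·(4.640663 + 10.619335 + 3.464646) = 1.07·18.724644 = 20.035369 m
RSR: p² = 2 + d² − 2cos(α−β) + 2d(sin β − sin α) = 66.906648; p = √p² = 8.179648; φ = atan2(cos α − cos β, d − sin α + sin β) = 0.122078 rad; t = (α − φ) mod 2π = 1.426508 rad, q = (φ − β) mod 2π = 3.034553 rad → L = 1.07·(1.426508 + 8.179648 + 3.034553) = 1.07·12.640710 = 13.525560 m
LSR: p² = d² − 2 + 2cos(α−β) + 2d(sin α + sin β) = 99.285248; p = √p² = 9.964198; φ = atan2(−cos α − cos β, d + sin α + sin β) − atan2(−2, p) = 0.291864 rad; t = (φ − α) mod 2π = 5.026463 rad, q = (φ − β) mod 2π = 3.204339 rad → L = 1.07·(5.026463 + 9.964198 + 3.204339) = 1.07·18.195001 = 19.468651 m
RSL: p² = d² − 2 + 2cos(α−β) − 2d(sin α + sin β) = 70.402148; p = √p² = 8.390599; φ = atan2(cos α + cos β, d − sin α − sin β) − atan2(2, p) = -0.344549 rad; t = (α − φ) mod 2π = 1.893136 rad, q = (β − φ) mod 2π = 3.715259 rad → L = 1.07·(1.893136 + 8.390599 + 3.715259) = 1.07·13.998994 = 14.978924 m
RLR: c = (6 − d² + 2cos(α−β) + 2d(sin α − sin β))/8 = -7.363331, |c| > 1 → infeasible
LRL: c = (6 − d² + 2cos(α−β) − 2d(sin α − sin β))/8 = -13.096283, |c| > 1 → infeasible
Shortest: RSR with L = 13.525560 m ≈ 13.5256 m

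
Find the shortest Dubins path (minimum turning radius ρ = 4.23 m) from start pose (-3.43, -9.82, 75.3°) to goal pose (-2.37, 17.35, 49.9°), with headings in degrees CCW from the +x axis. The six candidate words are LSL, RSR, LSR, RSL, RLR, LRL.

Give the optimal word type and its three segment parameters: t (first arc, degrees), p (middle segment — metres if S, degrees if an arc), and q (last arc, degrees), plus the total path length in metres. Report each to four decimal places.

LSR: t = 14.8787°, p = 23.3457 m, q = 40.2787°, L = 27.4178 m

Let ψ = atan2(Δy, Δx) = atan2(27.17, 1.06) = 87.7658° be the start→goal bearing.
Normalize: d = |goal − start| / ρ = 27.190669/4.23 = 6.428054, α = (θ_start − ψ) mod 360° = 347.5342° = 6.065616 rad, β = (θ_goal − ψ) mod 360° = 322.1342° = 5.622302 rad.
Common terms: sin α = -0.215857, cos α = 0.976425, sin β = -0.613814, cos β = 0.789450, cos(α−β) = 0.903335, d² = 41.319881. Work in radians in the unit-radius frame; every candidate has L = ρ·(t + p + q).
LSL: p² = 2 + d² − 2cos(α−β) + 2d(sin α − sin β) = 46.629391; p = √p² = 6.828572; φ = atan2(cos β − cos α, d + sin α − sin β) = -0.027385 rad; t = (φ − α) mod 2π = 0.190185 rad, q = (β − φ) mod 2π = 5.649687 rad → L = 4.23·(0.190185 + 6.828572 + 5.649687) = 4.23·12.668443 = 53.587515 m
RSR: p² = 2 + d² − 2cos(α−β) + 2d(sin β − sin α) = 36.397029; p = √p² = 6.032995; φ = atan2(cos α − cos β, d − sin α + sin β) = 0.030997 rad; t = (α − φ) mod 2π = 6.034619 rad, q = (φ − β) mod 2π = 0.691880 rad → L = 4.23·(6.034619 + 6.032995 + 0.691880) = 4.23·12.759494 = 53.972660 m
LSR: p² = d² − 2 + 2cos(α−β) + 2d(sin α + sin β) = 30.460206; p = √p² = 5.519077; φ = atan2(−cos α − cos β, d + sin α + sin β) − atan2(−2, p) = 0.042112 rad; t = (φ − α) mod 2π = 0.259682 rad, q = (φ − β) mod 2π = 0.702995 rad → L = 4.23·(0.259682 + 5.519077 + 0.702995) = 4.23·6.481754 = 27.417818 m
RSL: p² = d² − 2 + 2cos(α−β) − 2d(sin α + sin β) = 51.792898; p = √p² = 7.196728; φ = atan2(cos α + cos β, d − sin α − sin β) − atan2(2, p) = -0.032392 rad; t = (α − φ) mod 2π = 6.098008 rad, q = (β − φ) mod 2π = 5.654694 rad → L = 4.23·(6.098008 + 7.196728 + 5.654694) = 4.23·18.949430 = 80.156089 m
RLR: c = (6 − d² + 2cos(α−β) + 2d(sin α − sin β))/8 = -3.549629, |c| > 1 → infeasible
LRL: c = (6 − d² + 2cos(α−β) − 2d(sin α − sin β))/8 = -4.828674, |c| > 1 → infeasible
Shortest: LSR with L = 27.417818 m ≈ 27.4178 m
Convert LSR to answer units (arcs ×180/π): t = 0.259682·180/π = 14.8787°, p = ρ·p = 4.23·5.519077 = 23.3457 m, q = 0.702995·180/π = 40.2787°, L = 27.4178 m.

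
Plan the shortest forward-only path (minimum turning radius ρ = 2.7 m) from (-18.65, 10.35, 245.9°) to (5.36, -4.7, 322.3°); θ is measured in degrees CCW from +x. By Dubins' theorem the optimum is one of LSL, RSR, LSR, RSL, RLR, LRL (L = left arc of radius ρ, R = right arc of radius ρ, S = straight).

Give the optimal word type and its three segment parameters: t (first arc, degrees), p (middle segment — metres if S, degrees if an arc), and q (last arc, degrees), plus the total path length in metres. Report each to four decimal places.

Let ψ = atan2(Δy, Δx) = atan2(-15.05, 24.01) = -32.0804° be the start→goal bearing.
Normalize: d = |goal − start| / ρ = 28.336948/2.7 = 10.495166, α = (θ_start − ψ) mod 360° = 277.9804° = 4.851673 rad, β = (θ_goal − ψ) mod 360° = 354.3804° = 6.185105 rad.
Common terms: sin α = -0.990316, cos α = 0.138834, sin β = -0.097923, cos β = 0.995194, cos(α−β) = 0.235142, d² = 110.148505. Work in radians in the unit-radius frame; every candidate has L = ρ·(t + p + q).
LSL: p² = 2 + d² − 2cos(α−β) + 2d(sin α − sin β) = 92.946612; p = √p² = 9.640882; φ = atan2(cos β − cos α, d + sin α − sin β) = 0.088943 rad; t = (φ − α) mod 2π = 1.520455 rad, q = (β − φ) mod 2π = 6.096162 rad → L = 2.7·(1.520455 + 9.640882 + 6.096162) = 2.7·17.257499 = 46.595248 m
RSR: p² = 2 + d² − 2cos(α−β) + 2d(sin β − sin α) = 130.409829; p = √p² = 11.419712; φ = atan2(cos α − cos β, d − sin α + sin β) = -0.075060 rad; t = (α − φ) mod 2π = 4.926733 rad, q = (φ − β) mod 2π = 0.023021 rad → L = 2.7·(4.926733 + 11.419712 + 0.023021) = 2.7·16.369466 = 44.197558 m
LSR: p² = d² − 2 + 2cos(α−β) + 2d(sin α + sin β) = 85.776291; p = √p² = 9.261549; φ = atan2(−cos α − cos β, d + sin α + sin β) − atan2(−2, p) = 0.092707 rad; t = (φ − α) mod 2π = 1.524219 rad, q = (φ − β) mod 2π = 0.190788 rad → L = 2.7·(1.524219 + 9.261549 + 0.190788) = 2.7·10.976556 = 29.636702 m
RSL: p² = d² − 2 + 2cos(α−β) − 2d(sin α + sin β) = 131.461287; p = √p² = 11.465657; φ = atan2(cos α + cos β, d − sin α − sin β) − atan2(2, p) = -0.075106 rad; t = (α − φ) mod 2π = 4.926779 rad, q = (β − φ) mod 2π = 6.260211 rad → L = 2.7·(4.926779 + 11.465657 + 6.260211) = 2.7·22.652647 = 61.162148 m
RLR: c = (6 − d² + 2cos(α−β) + 2d(sin α − sin β))/8 = -15.301229, |c| > 1 → infeasible
LRL: c = (6 − d² + 2cos(α−β) − 2d(sin α − sin β))/8 = -10.618326, |c| > 1 → infeasible
Shortest: LSR with L = 29.636702 m ≈ 29.6367 m
Convert LSR to answer units (arcs ×180/π): t = 1.524219·180/π = 87.3313°, p = ρ·p = 2.7·9.261549 = 25.0062 m, q = 0.190788·180/π = 10.9313°, L = 29.6367 m.

LSR: t = 87.3313°, p = 25.0062 m, q = 10.9313°, L = 29.6367 m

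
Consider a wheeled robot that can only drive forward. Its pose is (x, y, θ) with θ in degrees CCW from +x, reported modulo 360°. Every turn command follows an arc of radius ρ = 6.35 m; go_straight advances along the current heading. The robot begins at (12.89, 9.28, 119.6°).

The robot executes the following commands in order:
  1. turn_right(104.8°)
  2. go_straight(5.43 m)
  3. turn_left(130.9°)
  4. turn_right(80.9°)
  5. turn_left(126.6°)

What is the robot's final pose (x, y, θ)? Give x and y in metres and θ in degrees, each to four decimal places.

(14.8273, 48.2058, 191.4000°)

set_pose: (x, y, θ) = (12.8900, 9.2800, 119.6000°), ρ = 6.35
turn_right(104.8°): centre at ρ to the right, rotate −104.8° → (16.7892, 18.5559, 14.8000°)
go_straight(5.43): x += 5.43·cos θ, y += 5.43·sin θ → (22.0391, 19.9429, 14.8000°)
turn_left(130.9°): centre at ρ to the left, rotate +130.9° → (23.9954, 31.3280, 145.7000°)
turn_right(80.9°): centre at ρ to the right, rotate −80.9° → (21.8281, 39.2774, 64.8000°)
turn_left(126.6°): centre at ρ to the left, rotate +126.6° → (14.8273, 48.2058, 191.4000°)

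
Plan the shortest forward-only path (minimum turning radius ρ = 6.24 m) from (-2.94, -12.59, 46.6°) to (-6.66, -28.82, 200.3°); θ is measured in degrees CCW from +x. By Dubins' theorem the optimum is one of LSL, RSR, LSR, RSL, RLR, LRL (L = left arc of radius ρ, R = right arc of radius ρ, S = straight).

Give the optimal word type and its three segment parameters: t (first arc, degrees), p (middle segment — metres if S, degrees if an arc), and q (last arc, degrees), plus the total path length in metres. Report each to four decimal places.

RSR: t = 196.2920°, p = 12.0681 m, q = 10.0080°, L = 34.5359 m

Let ψ = atan2(Δy, Δx) = atan2(-16.23, -3.72) = -102.9095° be the start→goal bearing.
Normalize: d = |goal − start| / ρ = 16.650865/6.24 = 2.668408, α = (θ_start − ψ) mod 360° = 149.5095° = 2.609433 rad, β = (θ_goal − ψ) mod 360° = 303.2095° = 5.292004 rad.
Common terms: sin α = 0.507395, cos α = -0.861713, sin β = -0.836673, cos β = 0.547702, cos(α−β) = -0.896486, d² = 7.120400. Work in radians in the unit-radius frame; every candidate has L = ρ·(t + p + q).
LSL: p² = 2 + d² − 2cos(α−β) + 2d(sin α − sin β) = 18.086421; p = √p² = 4.252813; φ = atan2(cos β − cos α, d + sin α − sin β) = 0.337795 rad; t = (φ − α) mod 2π = 4.011547 rad, q = (β − φ) mod 2π = 4.954209 rad → L = 6.24·(4.011547 + 4.252813 + 4.954209) = 6.24·13.218570 = 82.483875 m
RSR: p² = 2 + d² − 2cos(α−β) + 2d(sin β − sin α) = 3.740325; p = √p² = 1.933992; φ = atan2(cos α − cos β, d − sin α + sin β) = -0.816509 rad; t = (α − φ) mod 2π = 3.425942 rad, q = (φ − β) mod 2π = 0.174672 rad → L = 6.24·(3.425942 + 1.933992 + 0.174672) = 6.24·5.534606 = 34.535943 m
LSR: p² = d² − 2 + 2cos(α−β) + 2d(sin α + sin β) = 1.570131; p = √p² = 1.253049; φ = atan2(−cos α − cos β, d + sin α + sin β) − atan2(−2, p) = 1.144547 rad; t = (φ − α) mod 2π = 4.818299 rad, q = (φ − β) mod 2π = 2.135728 rad → L = 6.24·(4.818299 + 1.253049 + 2.135728) = 6.24·8.207075 = 51.212149 m
RSL: p² = d² − 2 + 2cos(α−β) − 2d(sin α + sin β) = 5.084724; p = √p² = 2.254933; φ = atan2(cos α + cos β, d − sin α − sin β) − atan2(2, p) = -0.829926 rad; t = (α − φ) mod 2π = 3.439359 rad, q = (β − φ) mod 2π = 6.121930 rad → L = 6.24·(3.439359 + 2.254933 + 6.121930) = 6.24·11.816222 = 73.733223 m
RLR: c = (6 − d² + 2cos(α−β) + 2d(sin α − sin β))/8 = 0.532459; p = 2π − arccos c = 5.273892 rad; φ = atan2(cos α − cos β, d − sin α + sin β) = -0.816509 rad; t = (α − φ + p/2) mod 2π = 6.062888 rad, q = (α − β − t + p) mod 2π = 2.811618 rad → L = 6.24·(6.062888 + 5.273892 + 2.811618) = 6.24·14.148399 = 88.286009 m
LRL: c = (6 − d² + 2cos(α−β) − 2d(sin α − sin β))/8 = -1.260803, |c| > 1 → infeasible
Shortest: RSR with L = 34.535943 m ≈ 34.5359 m
Convert RSR to answer units (arcs ×180/π): t = 3.425942·180/π = 196.2920°, p = ρ·p = 6.24·1.933992 = 12.0681 m, q = 0.174672·180/π = 10.0080°, L = 34.5359 m.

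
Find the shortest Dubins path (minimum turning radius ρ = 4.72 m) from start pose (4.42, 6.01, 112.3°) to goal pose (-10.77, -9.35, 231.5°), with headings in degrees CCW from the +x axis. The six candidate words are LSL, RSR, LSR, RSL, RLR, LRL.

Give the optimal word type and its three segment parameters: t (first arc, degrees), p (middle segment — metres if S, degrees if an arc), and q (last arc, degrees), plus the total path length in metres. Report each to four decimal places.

LSR: t = 135.5595°, p = 15.3179 m, q = 16.3595°, L = 27.8330 m

Let ψ = atan2(Δy, Δx) = atan2(-15.36, -15.19) = -134.6812° be the start→goal bearing.
Normalize: d = |goal − start| / ρ = 21.602447/4.72 = 4.576790, α = (θ_start − ψ) mod 360° = 246.9812° = 4.310635 rad, β = (θ_goal − ψ) mod 360° = 6.1812° = 0.107882 rad.
Common terms: sin α = -0.920376, cos α = -0.391034, sin β = 0.107673, cos β = 0.994186, cos(α−β) = -0.487860, d² = 20.947002. Work in radians in the unit-radius frame; every candidate has L = ρ·(t + p + q).
LSL: p² = 2 + d² − 2cos(α−β) + 2d(sin α − sin β) = 14.512393; p = √p² = 3.809514; φ = atan2(cos β − cos α, d + sin α − sin β) = 0.372152 rad; t = (φ − α) mod 2π = 2.344703 rad, q = (β − φ) mod 2π = 6.018915 rad → L = 4.72·(2.344703 + 3.809514 + 6.018915) = 4.72·12.173131 = 57.457180 m
RSR: p² = 2 + d² − 2cos(α−β) + 2d(sin β − sin α) = 33.333050; p = √p² = 5.773478; φ = atan2(cos α − cos β, d − sin α + sin β) = -0.242292 rad; t = (α − φ) mod 2π = 4.552926 rad, q = (φ − β) mod 2π = 5.933012 rad → L = 4.72·(4.552926 + 5.773478 + 5.933012) = 4.72·16.259416 = 76.744445 m
LSR: p² = d² − 2 + 2cos(α−β) + 2d(sin α + sin β) = 10.532135; p = √p² = 3.245325; φ = atan2(−cos α − cos β, d + sin α + sin β) − atan2(−2, p) = 0.393410 rad; t = (φ − α) mod 2π = 2.365960 rad, q = (φ − β) mod 2π = 0.285528 rad → L = 4.72·(2.365960 + 3.245325 + 0.285528) = 4.72·5.896813 = 27.832958 m
RSL: p² = d² − 2 + 2cos(α−β) − 2d(sin α + sin β) = 25.410431; p = √p² = 5.040876; φ = atan2(cos α + cos β, d − sin α − sin β) − atan2(2, p) = -0.266258 rad; t = (α − φ) mod 2π = 4.576893 rad, q = (β − φ) mod 2π = 0.374140 rad → L = 4.72·(4.576893 + 5.040876 + 0.374140) = 4.72·9.991909 = 47.161809 m
RLR: c = (6 − d² + 2cos(α−β) + 2d(sin α − sin β))/8 = -3.166631, |c| > 1 → infeasible
LRL: c = (6 − d² + 2cos(α−β) − 2d(sin α − sin β))/8 = -0.814049; p = 2π − arccos c = 3.761299 rad; φ = atan2(cos β − cos α, d + sin α − sin β) = 0.372152 rad; t = (φ − α + p/2) mod 2π = 4.225352 rad, q = (β − α − t + p) mod 2π = 1.616379 rad → L = 4.72·(4.225352 + 3.761299 + 1.616379) = 4.72·9.603030 = 45.326302 m
Shortest: LSR with L = 27.832958 m ≈ 27.8330 m
Convert LSR to answer units (arcs ×180/π): t = 2.365960·180/π = 135.5595°, p = ρ·p = 4.72·3.245325 = 15.3179 m, q = 0.285528·180/π = 16.3595°, L = 27.8330 m.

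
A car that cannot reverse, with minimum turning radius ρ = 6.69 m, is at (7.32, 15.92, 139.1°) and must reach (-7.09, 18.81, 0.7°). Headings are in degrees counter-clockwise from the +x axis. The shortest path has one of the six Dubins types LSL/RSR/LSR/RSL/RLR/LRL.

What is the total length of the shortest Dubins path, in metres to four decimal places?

Let ψ = atan2(Δy, Δx) = atan2(2.89, -14.41) = 168.6595° be the start→goal bearing.
Normalize: d = |goal − start| / ρ = 14.696945/6.69 = 2.196853, α = (θ_start − ψ) mod 360° = 330.4405° = 5.767275 rad, β = (θ_goal − ψ) mod 360° = 192.0405° = 3.351739 rad.
Common terms: sin α = -0.493327, cos α = 0.869844, sin β = -0.208603, cos β = -0.978000, cos(α−β) = -0.747798, d² = 4.826162. Work in radians in the unit-radius frame; every candidate has L = ρ·(t + p + q).
LSL: p² = 2 + d² − 2cos(α−β) + 2d(sin α − sin β) = 7.070767; p = √p² = 2.659091; φ = atan2(cos β − cos α, d + sin α − sin β) = -0.768303 rad; t = (φ − α) mod 2π = 6.030793 rad, q = (β − φ) mod 2π = 4.120042 rad → L = 6.69·(6.030793 + 2.659091 + 4.120042) = 6.69·12.809926 = 85.698407 m
RSR: p² = 2 + d² − 2cos(α−β) + 2d(sin β − sin α) = 9.572750; p = √p² = 3.093986; φ = atan2(cos α − cos β, d − sin α + sin β) = 0.640052 rad; t = (α − φ) mod 2π = 5.127223 rad, q = (φ − β) mod 2π = 3.571498 rad → L = 6.69·(5.127223 + 3.093986 + 3.571498) = 6.69·11.792707 = 78.893211 m
LSR: p² = d² − 2 + 2cos(α−β) + 2d(sin α + sin β) = -1.753509 < 0 → infeasible
RSL: p² = d² − 2 + 2cos(α−β) − 2d(sin α + sin β) = 4.414641; p = √p² = 2.101105; φ = atan2(cos α + cos β, d − sin α − sin β) − atan2(2, p) = -0.798044 rad; t = (α − φ) mod 2π = 0.282133 rad, q = (β − φ) mod 2π = 4.149783 rad → L = 6.69·(0.282133 + 2.101105 + 4.149783) = 6.69·6.533021 = 43.705911 m
RLR: c = (6 − d² + 2cos(α−β) + 2d(sin α − sin β))/8 = -0.196594; p = 2π − arccos c = 4.514506 rad; φ = atan2(cos α − cos β, d − sin α + sin β) = 0.640052 rad; t = (α − φ + p/2) mod 2π = 1.101290 rad, q = (α − β − t + p) mod 2π = 5.828752 rad → L = 6.69·(1.101290 + 4.514506 + 5.828752) = 6.69·11.444548 = 76.564028 m
LRL: c = (6 − d² + 2cos(α−β) − 2d(sin α − sin β))/8 = 0.116154; p = 2π − arccos c = 4.828806 rad; φ = atan2(cos β − cos α, d + sin α − sin β) = -0.768303 rad; t = (φ − α + p/2) mod 2π = 2.162011 rad, q = (β − α − t + p) mod 2π = 0.251260 rad → L = 6.69·(2.162011 + 4.828806 + 0.251260) = 6.69·7.242076 = 48.449490 m
Shortest: RSL with L = 43.705911 m ≈ 43.7059 m

43.7059 m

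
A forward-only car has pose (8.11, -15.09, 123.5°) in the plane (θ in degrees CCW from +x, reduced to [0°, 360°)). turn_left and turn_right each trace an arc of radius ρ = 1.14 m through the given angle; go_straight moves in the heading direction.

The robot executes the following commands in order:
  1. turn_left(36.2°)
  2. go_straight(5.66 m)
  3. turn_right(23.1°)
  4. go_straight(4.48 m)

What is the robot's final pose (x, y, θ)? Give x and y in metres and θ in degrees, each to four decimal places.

(-1.3964, -9.3673, 136.6000°)

set_pose: (x, y, θ) = (8.1100, -15.0900, 123.5000°), ρ = 1.14
turn_left(36.2°): centre at ρ to the left, rotate +36.2° → (7.5549, -14.6500, 159.7000°)
go_straight(5.66): x += 5.66·cos θ, y += 5.66·sin θ → (2.2464, -12.6864, 159.7000°)
turn_right(23.1°): centre at ρ to the right, rotate −23.1° → (1.8587, -12.4455, 136.6000°)
go_straight(4.48): x += 4.48·cos θ, y += 4.48·sin θ → (-1.3964, -9.3673, 136.6000°)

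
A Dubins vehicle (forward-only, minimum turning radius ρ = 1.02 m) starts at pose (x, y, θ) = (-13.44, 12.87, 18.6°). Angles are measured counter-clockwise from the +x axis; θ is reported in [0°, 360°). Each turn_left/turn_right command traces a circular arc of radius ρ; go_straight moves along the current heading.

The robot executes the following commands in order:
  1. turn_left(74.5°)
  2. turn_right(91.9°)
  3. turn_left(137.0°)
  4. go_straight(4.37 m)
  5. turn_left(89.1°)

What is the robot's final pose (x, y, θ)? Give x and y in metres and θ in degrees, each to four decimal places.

(-15.7784, 19.5911, 227.3000°)

set_pose: (x, y, θ) = (-13.4400, 12.8700, 18.6000°), ρ = 1.02
turn_left(74.5°): centre at ρ to the left, rotate +74.5° → (-12.7468, 13.8919, 93.1000°)
turn_right(91.9°): centre at ρ to the right, rotate −91.9° → (-11.7497, 14.9668, 1.2000°)
turn_left(137.0°): centre at ρ to the left, rotate +137.0° → (-11.0912, 16.7470, 138.2000°)
go_straight(4.37): x += 4.37·cos θ, y += 4.37·sin θ → (-14.3489, 19.6597, 138.2000°)
turn_left(89.1°): centre at ρ to the left, rotate +89.1° → (-15.7784, 19.5911, 227.3000°)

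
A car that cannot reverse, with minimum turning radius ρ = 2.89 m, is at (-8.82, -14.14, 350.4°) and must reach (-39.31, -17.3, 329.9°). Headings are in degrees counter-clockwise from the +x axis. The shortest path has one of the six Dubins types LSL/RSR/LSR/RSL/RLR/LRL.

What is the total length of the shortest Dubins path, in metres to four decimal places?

Let ψ = atan2(Δy, Δx) = atan2(-3.16, -30.49) = -174.0830° be the start→goal bearing.
Normalize: d = |goal − start| / ρ = 30.653315/2.89 = 10.606683, α = (θ_start − ψ) mod 360° = 164.4830° = 2.870769 rad, β = (θ_goal − ψ) mod 360° = 143.9830° = 2.512977 rad.
Common terms: sin α = 0.267525, cos α = -0.963551, sin β = 0.588026, cos β = -0.808842, cos(α−β) = 0.936672, d² = 112.501730. Work in radians in the unit-radius frame; every candidate has L = ρ·(t + p + q).
LSL: p² = 2 + d² − 2cos(α−β) + 2d(sin α − sin β) = 105.829483; p = √p² = 10.287346; φ = atan2(cos β − cos α, d + sin α − sin β) = 0.015039 rad; t = (φ − α) mod 2π = 3.427455 rad, q = (β − φ) mod 2π = 2.497937 rad → L = 2.89·(3.427455 + 10.287346 + 2.497937) = 2.89·16.212739 = 46.854815 m
RSR: p² = 2 + d² − 2cos(α−β) + 2d(sin β − sin α) = 119.427288; p = √p² = 10.928279; φ = atan2(cos α − cos β, d − sin α + sin β) = -0.014157 rad; t = (α − φ) mod 2π = 2.884926 rad, q = (φ − β) mod 2π = 3.756051 rad → L = 2.89·(2.884926 + 10.928279 + 3.756051) = 2.89·17.569257 = 50.775153 m
LSR: p² = d² − 2 + 2cos(α−β) + 2d(sin α + sin β) = 130.524187; p = √p² = 11.424718; φ = atan2(−cos α − cos β, d + sin α + sin β) − atan2(−2, p) = 0.326717 rad; t = (φ − α) mod 2π = 3.739133 rad, q = (φ − β) mod 2π = 4.096925 rad → L = 2.89·(3.739133 + 11.424718 + 4.096925) = 2.89·19.260777 = 55.663644 m
RSL: p² = d² − 2 + 2cos(α−β) − 2d(sin α + sin β) = 94.225962; p = √p² = 9.707006; φ = atan2(cos α + cos β, d − sin α − sin β) − atan2(2, p) = -0.382993 rad; t = (α − φ) mod 2π = 3.253762 rad, q = (β − φ) mod 2π = 2.895970 rad → L = 2.89·(3.253762 + 9.707006 + 2.895970) = 2.89·15.856738 = 45.825973 m
RLR: c = (6 − d² + 2cos(α−β) + 2d(sin α − sin β))/8 = -13.928411, |c| > 1 → infeasible
LRL: c = (6 − d² + 2cos(α−β) − 2d(sin α − sin β))/8 = -12.228685, |c| > 1 → infeasible
Shortest: RSL with L = 45.825973 m ≈ 45.8260 m

45.8260 m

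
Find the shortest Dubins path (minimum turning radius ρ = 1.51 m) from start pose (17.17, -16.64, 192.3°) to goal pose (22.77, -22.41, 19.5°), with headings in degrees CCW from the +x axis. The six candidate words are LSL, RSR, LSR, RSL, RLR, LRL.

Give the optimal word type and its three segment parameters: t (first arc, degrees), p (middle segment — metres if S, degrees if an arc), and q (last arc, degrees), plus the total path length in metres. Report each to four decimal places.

LSL: t = 136.6771°, p = 5.5712 m, q = 50.5229°, L = 10.5047 m

Let ψ = atan2(Δy, Δx) = atan2(-5.77, 5.60) = -45.8566° be the start→goal bearing.
Normalize: d = |goal − start| / ρ = 8.040703/1.51 = 5.324969, α = (θ_start − ψ) mod 360° = 238.1566° = 4.156617 rad, β = (θ_goal − ψ) mod 360° = 65.3566° = 1.140688 rad.
Common terms: sin α = -0.849493, cos α = -0.527599, sin β = 0.908921, cos β = 0.416969, cos(α−β) = -0.992115, d² = 28.355291. Work in radians in the unit-radius frame; every candidate has L = ρ·(t + p + q).
LSL: p² = 2 + d² − 2cos(α−β) + 2d(sin α − sin β) = 13.612524; p = √p² = 3.689515; φ = atan2(cos β − cos α, d + sin α − sin β) = 0.258897 rad; t = (φ − α) mod 2π = 2.385465 rad, q = (β − φ) mod 2π = 0.881791 rad → L = 1.51·(2.385465 + 3.689515 + 0.881791) = 1.51·6.956772 = 10.504725 m
RSR: p² = 2 + d² − 2cos(α−β) + 2d(sin β − sin α) = 51.066518; p = √p² = 7.146084; φ = atan2(cos α − cos β, d − sin α + sin β) = -0.132568 rad; t = (α − φ) mod 2π = 4.289185 rad, q = (φ − β) mod 2π = 5.009930 rad → L = 1.51·(4.289185 + 7.146084 + 5.009930) = 1.51·16.445198 = 24.832250 m
LSR: p² = d² − 2 + 2cos(α−β) + 2d(sin α + sin β) = 25.003958; p = √p² = 5.000396; φ = atan2(−cos α − cos β, d + sin α + sin β) − atan2(−2, p) = 0.401023 rad; t = (φ − α) mod 2π = 2.527591 rad, q = (φ − β) mod 2π = 5.543520 rad → L = 1.51·(2.527591 + 5.000396 + 5.543520) = 1.51·13.071507 = 19.737975 m
RSL: p² = d² − 2 + 2cos(α−β) − 2d(sin α + sin β) = 23.738166; p = √p² = 4.872183; φ = atan2(cos α + cos β, d − sin α − sin β) − atan2(2, p) = -0.410527 rad; t = (α − φ) mod 2π = 4.567144 rad, q = (β − φ) mod 2π = 1.551215 rad → L = 1.51·(4.567144 + 4.872183 + 1.551215) = 1.51·10.990541 = 16.595717 m
RLR: c = (6 − d² + 2cos(α−β) + 2d(sin α − sin β))/8 = -5.383315, |c| > 1 → infeasible
LRL: c = (6 − d² + 2cos(α−β) − 2d(sin α − sin β))/8 = -0.701565; p = 2π − arccos c = 3.934797 rad; φ = atan2(cos β − cos α, d + sin α − sin β) = 0.258897 rad; t = (φ − α + p/2) mod 2π = 4.352864 rad, q = (β − α − t + p) mod 2π = 2.849190 rad → L = 1.51·(4.352864 + 3.934797 + 2.849190) = 1.51·11.136850 = 16.816644 m
Shortest: LSL with L = 10.504725 m ≈ 10.5047 m
Convert LSL to answer units (arcs ×180/π): t = 2.385465·180/π = 136.6771°, p = ρ·p = 1.51·3.689515 = 5.5712 m, q = 0.881791·180/π = 50.5229°, L = 10.5047 m.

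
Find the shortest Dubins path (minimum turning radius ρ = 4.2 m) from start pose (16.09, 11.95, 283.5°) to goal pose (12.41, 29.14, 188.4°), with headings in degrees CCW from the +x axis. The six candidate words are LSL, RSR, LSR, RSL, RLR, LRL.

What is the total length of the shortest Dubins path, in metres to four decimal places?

33.4339 m

Let ψ = atan2(Δy, Δx) = atan2(17.19, -3.68) = 102.0834° be the start→goal bearing.
Normalize: d = |goal − start| / ρ = 17.579491/4.2 = 4.185593, α = (θ_start − ψ) mod 360° = 181.4166° = 3.166317 rad, β = (θ_goal − ψ) mod 360° = 86.3166° = 1.506509 rad.
Common terms: sin α = -0.024722, cos α = -0.999694, sin β = 0.997934, cos β = 0.064243, cos(α−β) = -0.088894, d² = 17.519189. Work in radians in the unit-radius frame; every candidate has L = ρ·(t + p + q).
LSL: p² = 2 + d² − 2cos(α−β) + 2d(sin α − sin β) = 11.136130; p = √p² = 3.337084; φ = atan2(cos β − cos α, d + sin α − sin β) = 0.324487 rad; t = (φ − α) mod 2π = 3.441355 rad, q = (β − φ) mod 2π = 1.182023 rad → L = 4.2·(3.441355 + 3.337084 + 1.182023) = 4.2·7.960461 = 33.433937 m
RSR: p² = 2 + d² − 2cos(α−β) + 2d(sin β − sin α) = 28.257826; p = √p² = 5.315809; φ = atan2(cos α − cos β, d − sin α + sin β) = -0.201507 rad; t = (α − φ) mod 2π = 3.367824 rad, q = (φ − β) mod 2π = 4.575169 rad → L = 4.2·(3.367824 + 5.315809 + 4.575169) = 4.2·13.258803 = 55.686971 m
LSR: p² = d² − 2 + 2cos(α−β) + 2d(sin α + sin β) = 23.488340; p = √p² = 4.846477; φ = atan2(−cos α − cos β, d + sin α + sin β) − atan2(−2, p) = 0.570764 rad; t = (φ − α) mod 2π = 3.687631 rad, q = (φ − β) mod 2π = 5.347440 rad → L = 4.2·(3.687631 + 4.846477 + 5.347440) = 4.2·13.881548 = 58.302502 m
RSL: p² = d² − 2 + 2cos(α−β) − 2d(sin α + sin β) = 7.194461; p = √p² = 2.682249; φ = atan2(cos α + cos β, d − sin α − sin β) − atan2(2, p) = -0.924072 rad; t = (α − φ) mod 2π = 4.090390 rad, q = (β − φ) mod 2π = 2.430582 rad → L = 4.2·(4.090390 + 2.682249 + 2.430582) = 4.2·9.203221 = 38.653528 m
RLR: c = (6 − d² + 2cos(α−β) + 2d(sin α − sin β))/8 = -2.532228, |c| > 1 → infeasible
LRL: c = (6 − d² + 2cos(α−β) − 2d(sin α − sin β))/8 = -0.392016; p = 2π − arccos c = 4.309567 rad; φ = atan2(cos β − cos α, d + sin α − sin β) = 0.324487 rad; t = (φ − α + p/2) mod 2π = 5.596138 rad, q = (β − α − t + p) mod 2π = 3.336806 rad → L = 4.2·(5.596138 + 4.309567 + 3.336806) = 4.2·13.242511 = 55.618545 m
Shortest: LSL with L = 33.433937 m ≈ 33.4339 m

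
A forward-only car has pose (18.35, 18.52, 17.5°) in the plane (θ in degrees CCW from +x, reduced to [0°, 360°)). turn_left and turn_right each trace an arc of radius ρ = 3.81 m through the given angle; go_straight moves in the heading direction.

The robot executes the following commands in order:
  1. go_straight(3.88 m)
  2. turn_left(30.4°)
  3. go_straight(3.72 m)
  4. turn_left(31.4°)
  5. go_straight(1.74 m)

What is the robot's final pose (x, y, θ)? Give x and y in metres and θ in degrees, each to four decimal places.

(27.4655, 27.0829, 79.3000°)

set_pose: (x, y, θ) = (18.3500, 18.5200, 17.5000°), ρ = 3.81
go_straight(3.88): x += 3.88·cos θ, y += 3.88·sin θ → (22.0504, 19.6867, 17.5000°)
turn_left(30.4°): centre at ρ to the left, rotate +30.4° → (23.7317, 20.7661, 47.9000°)
go_straight(3.72): x += 3.72·cos θ, y += 3.72·sin θ → (26.2256, 23.5262, 47.9000°)
turn_left(31.4°): centre at ρ to the left, rotate +31.4° → (27.1425, 25.3732, 79.3000°)
go_straight(1.74): x += 1.74·cos θ, y += 1.74·sin θ → (27.4655, 27.0829, 79.3000°)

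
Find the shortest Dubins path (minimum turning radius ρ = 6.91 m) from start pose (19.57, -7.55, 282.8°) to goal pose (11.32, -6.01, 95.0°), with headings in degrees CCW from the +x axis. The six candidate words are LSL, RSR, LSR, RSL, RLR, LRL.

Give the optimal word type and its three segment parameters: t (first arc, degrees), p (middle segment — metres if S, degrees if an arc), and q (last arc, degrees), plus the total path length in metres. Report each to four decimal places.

LRL: t = 26.4174°, p = 255.3280°, q = 41.1106°, L = 38.9372 m

Let ψ = atan2(Δy, Δx) = atan2(1.54, -8.25) = 169.4265° be the start→goal bearing.
Normalize: d = |goal − start| / ρ = 8.392503/6.91 = 1.214545, α = (θ_start − ψ) mod 360° = 113.3735° = 1.978741 rad, β = (θ_goal − ψ) mod 360° = 285.5735° = 4.984198 rad.
Common terms: sin α = 0.917938, cos α = -0.396724, sin β = -0.963287, cos β = 0.268475, cos(α−β) = -0.990748, d² = 1.475118. Work in radians in the unit-radius frame; every candidate has L = ρ·(t + p + q).
LSL: p² = 2 + d² − 2cos(α−β) + 2d(sin α − sin β) = 10.026277; p = √p² = 3.166430; φ = atan2(cos β − cos α, d + sin α − sin β) = 0.211655 rad; t = (φ − α) mod 2π = 4.516099 rad, q = (β − φ) mod 2π = 4.772543 rad → L = 6.91·(4.516099 + 3.166430 + 4.772543) = 6.91·12.455072 = 86.064547 m
RSR: p² = 2 + d² − 2cos(α−β) + 2d(sin β − sin α) = 0.886952; p = √p² = 0.941781; φ = atan2(cos α − cos β, d − sin α + sin β) = -2.357307 rad; t = (α − φ) mod 2π = 4.336048 rad, q = (φ − β) mod 2π = 5.224865 rad → L = 6.91·(4.336048 + 0.941781 + 5.224865) = 6.91·10.502695 = 72.573620 m
LSR: p² = d² − 2 + 2cos(α−β) + 2d(sin α + sin β) = -2.616533 < 0 → infeasible
RSL: p² = d² − 2 + 2cos(α−β) − 2d(sin α + sin β) = -2.396221 < 0 → infeasible
RLR: c = (6 − d² + 2cos(α−β) + 2d(sin α − sin β))/8 = 0.889131; p = 2π − arccos c = 5.807832 rad; φ = atan2(cos α − cos β, d − sin α + sin β) = -2.357307 rad; t = (α − φ + p/2) mod 2π = 0.956779 rad, q = (α − β − t + p) mod 2π = 1.845596 rad → L = 6.91·(0.956779 + 5.807832 + 1.845596) = 6.91·8.610207 = 59.496530 m
LRL: c = (6 − d² + 2cos(α−β) − 2d(sin α − sin β))/8 = -0.253285; p = 2π − arccos c = 4.456315 rad; φ = atan2(cos β − cos α, d + sin α − sin β) = 0.211655 rad; t = (φ − α + p/2) mod 2π = 0.461071 rad, q = (β − α − t + p) mod 2π = 0.717515 rad → L = 6.91·(0.461071 + 4.456315 + 0.717515) = 6.91·5.634902 = 38.937170 m
Shortest: LRL with L = 38.937170 m ≈ 38.9372 m
Convert LRL to answer units (arcs ×180/π): t = 0.461071·180/π = 26.4174°, p = 4.456315·180/π = 255.3280°, q = 0.717515·180/π = 41.1106°, L = 38.9372 m.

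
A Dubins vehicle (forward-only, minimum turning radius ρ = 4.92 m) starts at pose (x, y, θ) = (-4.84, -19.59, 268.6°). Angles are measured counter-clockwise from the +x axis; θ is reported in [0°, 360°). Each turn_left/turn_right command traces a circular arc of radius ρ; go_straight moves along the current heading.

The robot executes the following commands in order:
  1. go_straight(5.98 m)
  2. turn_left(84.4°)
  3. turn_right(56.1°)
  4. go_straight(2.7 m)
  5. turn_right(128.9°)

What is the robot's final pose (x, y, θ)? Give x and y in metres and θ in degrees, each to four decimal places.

set_pose: (x, y, θ) = (-4.8400, -19.5900, 268.6000°), ρ = 4.92
go_straight(5.98): x += 5.98·cos θ, y += 5.98·sin θ → (-4.9861, -25.5682, 268.6000°)
turn_left(84.4°): centre at ρ to the left, rotate +84.4° → (-0.6672, -30.5717, 353.0000°)
turn_right(56.1°): centre at ρ to the right, rotate −56.1° → (3.1209, -33.2291, 296.9000°)
go_straight(2.7): x += 2.7·cos θ, y += 2.7·sin θ → (4.3425, -35.6369, 296.9000°)
turn_right(128.9°): centre at ρ to the right, rotate −128.9° → (-1.0681, -42.6754, 168.0000°)

(-1.0681, -42.6754, 168.0000°)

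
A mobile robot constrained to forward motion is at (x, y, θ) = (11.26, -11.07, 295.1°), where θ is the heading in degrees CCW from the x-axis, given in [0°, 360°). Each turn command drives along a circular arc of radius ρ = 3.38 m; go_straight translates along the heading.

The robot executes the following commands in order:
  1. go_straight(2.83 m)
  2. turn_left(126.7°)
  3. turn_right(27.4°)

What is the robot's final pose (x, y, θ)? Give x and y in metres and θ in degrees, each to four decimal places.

set_pose: (x, y, θ) = (11.2600, -11.0700, 295.1000°), ρ = 3.38
go_straight(2.83): x += 2.83·cos θ, y += 2.83·sin θ → (12.4605, -13.6328, 295.1000°)
turn_left(126.7°): centre at ρ to the left, rotate +126.7° → (18.5001, -13.7962, 421.8000° ≡ 61.8000°)
turn_right(27.4°): centre at ρ to the right, rotate −27.4° → (19.5693, -12.6045, 34.4000°)

(19.5693, -12.6045, 34.4000°)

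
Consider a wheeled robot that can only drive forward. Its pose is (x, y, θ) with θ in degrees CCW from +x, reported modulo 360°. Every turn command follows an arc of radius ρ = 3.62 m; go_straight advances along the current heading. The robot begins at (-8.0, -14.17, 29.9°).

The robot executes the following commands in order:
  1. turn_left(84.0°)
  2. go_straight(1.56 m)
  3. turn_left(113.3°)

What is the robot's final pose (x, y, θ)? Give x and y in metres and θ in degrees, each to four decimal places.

(-13.0926, -7.1460, 227.2000°)

set_pose: (x, y, θ) = (-8.0000, -14.1700, 29.9000°), ρ = 3.62
turn_left(84.0°): centre at ρ to the left, rotate +84.0° → (-6.4949, -9.5652, 113.9000°)
go_straight(1.56): x += 1.56·cos θ, y += 1.56·sin θ → (-7.1269, -8.1390, 113.9000°)
turn_left(113.3°): centre at ρ to the left, rotate +113.3° → (-13.0926, -7.1460, 227.2000°)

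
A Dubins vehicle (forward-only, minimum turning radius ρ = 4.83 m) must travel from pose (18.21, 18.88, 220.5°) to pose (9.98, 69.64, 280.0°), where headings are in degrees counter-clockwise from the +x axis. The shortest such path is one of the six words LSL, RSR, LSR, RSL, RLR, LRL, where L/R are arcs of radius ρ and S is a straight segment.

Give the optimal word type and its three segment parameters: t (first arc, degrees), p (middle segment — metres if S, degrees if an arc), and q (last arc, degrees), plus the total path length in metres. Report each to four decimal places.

RSR: t = 118.4771°, p = 47.2858 m, q = 182.0229°, L = 72.6177 m

Let ψ = atan2(Δy, Δx) = atan2(50.76, -8.23) = 99.2095° be the start→goal bearing.
Normalize: d = |goal − start| / ρ = 51.422860/4.83 = 10.646555, α = (θ_start − ψ) mod 360° = 121.2905° = 2.116918 rad, β = (θ_goal − ψ) mod 360° = 180.7905° = 3.155389 rad.
Common terms: sin α = 0.854545, cos α = -0.519377, sin β = -0.013796, cos β = -0.999905, cos(α−β) = 0.507538, d² = 113.349129. Work in radians in the unit-radius frame; every candidate has L = ρ·(t + p + q).
LSL: p² = 2 + d² − 2cos(α−β) + 2d(sin α − sin β) = 132.823733; p = √p² = 11.524918; φ = atan2(cos β − cos α, d + sin α − sin β) = -0.041707 rad; t = (φ − α) mod 2π = 4.124561 rad, q = (β − φ) mod 2π = 3.197096 rad → L = 4.83·(4.124561 + 11.524918 + 3.197096) = 4.83·18.846574 = 91.028953 m
RSR: p² = 2 + d² − 2cos(α−β) + 2d(sin β − sin α) = 95.844372; p = √p² = 9.790014; φ = atan2(cos α − cos β, d − sin α + sin β) = 0.049103 rad; t = (α − φ) mod 2π = 2.067815 rad, q = (φ − β) mod 2π = 3.176900 rad → L = 4.83·(2.067815 + 9.790014 + 3.176900) = 4.83·15.034728 = 72.617738 m
LSR: p² = d² − 2 + 2cos(α−β) + 2d(sin α + sin β) = 130.266380; p = √p² = 11.413430; φ = atan2(−cos α − cos β, d + sin α + sin β) − atan2(−2, p) = 0.304965 rad; t = (φ − α) mod 2π = 4.471233 rad, q = (φ − β) mod 2π = 3.432762 rad → L = 4.83·(4.471233 + 11.413430 + 3.432762) = 4.83·19.317424 = 93.303159 m
RSL: p² = d² − 2 + 2cos(α−β) − 2d(sin α + sin β) = 94.462032; p = √p² = 9.719158; φ = atan2(cos α + cos β, d − sin α − sin β) − atan2(2, p) = -0.356661 rad; t = (α − φ) mod 2π = 2.473579 rad, q = (β − φ) mod 2π = 3.512050 rad → L = 4.83·(2.473579 + 9.719158 + 3.512050) = 4.83·15.704787 = 75.854119 m
RLR: c = (6 − d² + 2cos(α−β) + 2d(sin α − sin β))/8 = -10.980547, |c| > 1 → infeasible
LRL: c = (6 − d² + 2cos(α−β) − 2d(sin α − sin β))/8 = -15.602967, |c| > 1 → infeasible
Shortest: RSR with L = 72.617738 m ≈ 72.6177 m
Convert RSR to answer units (arcs ×180/π): t = 2.067815·180/π = 118.4771°, p = ρ·p = 4.83·9.790014 = 47.2858 m, q = 3.176900·180/π = 182.0229°, L = 72.6177 m.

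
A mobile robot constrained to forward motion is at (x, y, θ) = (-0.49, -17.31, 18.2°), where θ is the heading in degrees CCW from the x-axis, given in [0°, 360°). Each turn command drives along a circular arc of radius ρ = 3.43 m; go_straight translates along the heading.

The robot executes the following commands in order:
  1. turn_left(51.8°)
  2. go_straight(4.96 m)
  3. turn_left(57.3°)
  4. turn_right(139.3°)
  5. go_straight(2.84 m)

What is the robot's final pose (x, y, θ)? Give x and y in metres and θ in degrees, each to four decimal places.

(9.0831, -2.4691, 348.0000°)

set_pose: (x, y, θ) = (-0.4900, -17.3100, 18.2000°), ρ = 3.43
turn_left(51.8°): centre at ρ to the left, rotate +51.8° → (1.6618, -15.2247, 70.0000°)
go_straight(4.96): x += 4.96·cos θ, y += 4.96·sin θ → (3.3583, -10.5638, 70.0000°)
turn_left(57.3°): centre at ρ to the left, rotate +57.3° → (2.8636, -7.3122, 127.3000°)
turn_right(139.3°): centre at ρ to the right, rotate −139.3° → (6.3052, -1.8786, -12.0000° ≡ 348.0000°)
go_straight(2.84): x += 2.84·cos θ, y += 2.84·sin θ → (9.0831, -2.4691, 348.0000°)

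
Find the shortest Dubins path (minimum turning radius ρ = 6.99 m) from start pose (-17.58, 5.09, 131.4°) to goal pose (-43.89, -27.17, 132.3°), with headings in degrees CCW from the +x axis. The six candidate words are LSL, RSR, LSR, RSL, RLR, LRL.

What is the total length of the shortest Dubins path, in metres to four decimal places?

56.7199 m

Let ψ = atan2(Δy, Δx) = atan2(-32.26, -26.31) = -129.1993° be the start→goal bearing.
Normalize: d = |goal − start| / ρ = 41.628400/6.99 = 5.955422, α = (θ_start − ψ) mod 360° = 260.5993° = 4.548317 rad, β = (θ_goal − ψ) mod 360° = 261.4993° = 4.564025 rad.
Common terms: sin α = -0.986570, cos α = -0.163337, sin β = -0.989014, cos β = -0.147821, cos(α−β) = 0.999877, d² = 35.467052. Work in radians in the unit-radius frame; every candidate has L = ρ·(t + p + q).
LSL: p² = 2 + d² − 2cos(α−β) + 2d(sin α − sin β) = 35.496407; p = √p² = 5.957886; φ = atan2(cos β − cos α, d + sin α − sin β) = 0.002604 rad; t = (φ − α) mod 2π = 1.737473 rad, q = (β − φ) mod 2π = 4.561420 rad → L = 6.99·(1.737473 + 5.957886 + 4.561420) = 6.99·12.256779 = 85.674888 m
RSR: p² = 2 + d² − 2cos(α−β) + 2d(sin β − sin α) = 35.438190; p = √p² = 5.952998; φ = atan2(cos α − cos β, d − sin α + sin β) = -0.002607 rad; t = (α − φ) mod 2π = 4.550923 rad, q = (φ − β) mod 2π = 1.716554 rad → L = 6.99·(4.550923 + 5.952998 + 1.716554) = 6.99·12.220476 = 85.421125 m
LSR: p² = d² − 2 + 2cos(α−β) + 2d(sin α + sin β) = 11.935926; p = √p² = 3.454841; φ = atan2(−cos α − cos β, d + sin α + sin β) − atan2(−2, p) = 0.602784 rad; t = (φ − α) mod 2π = 2.337652 rad, q = (φ − β) mod 2π = 2.321944 rad → L = 6.99·(2.337652 + 3.454841 + 2.321944) = 6.99·8.114438 = 56.719918 m
RSL: p² = d² − 2 + 2cos(α−β) − 2d(sin α + sin β) = 58.997684; p = √p² = 7.680995; φ = atan2(cos α + cos β, d − sin α − sin β) − atan2(2, p) = -0.293940 rad; t = (α − φ) mod 2π = 4.842256 rad, q = (β − φ) mod 2π = 4.857964 rad → L = 6.99·(4.842256 + 7.680995 + 4.857964) = 6.99·17.381216 = 121.494697 m
RLR: c = (6 − d² + 2cos(α−β) + 2d(sin α − sin β))/8 = -3.429774, |c| > 1 → infeasible
LRL: c = (6 − d² + 2cos(α−β) − 2d(sin α − sin β))/8 = -3.437051, |c| > 1 → infeasible
Shortest: LSR with L = 56.719918 m ≈ 56.7199 m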